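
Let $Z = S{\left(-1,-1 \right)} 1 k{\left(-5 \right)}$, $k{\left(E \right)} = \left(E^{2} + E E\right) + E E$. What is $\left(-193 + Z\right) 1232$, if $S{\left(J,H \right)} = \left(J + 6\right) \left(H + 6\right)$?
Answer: $2072224$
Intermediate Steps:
$S{\left(J,H \right)} = \left(6 + H\right) \left(6 + J\right)$ ($S{\left(J,H \right)} = \left(6 + J\right) \left(6 + H\right) = \left(6 + H\right) \left(6 + J\right)$)
$k{\left(E \right)} = 3 E^{2}$ ($k{\left(E \right)} = \left(E^{2} + E^{2}\right) + E^{2} = 2 E^{2} + E^{2} = 3 E^{2}$)
$Z = 1875$ ($Z = \left(36 + 6 \left(-1\right) + 6 \left(-1\right) - -1\right) 1 \cdot 3 \left(-5\right)^{2} = \left(36 - 6 - 6 + 1\right) 1 \cdot 3 \cdot 25 = 25 \cdot 1 \cdot 75 = 25 \cdot 75 = 1875$)
$\left(-193 + Z\right) 1232 = \left(-193 + 1875\right) 1232 = 1682 \cdot 1232 = 2072224$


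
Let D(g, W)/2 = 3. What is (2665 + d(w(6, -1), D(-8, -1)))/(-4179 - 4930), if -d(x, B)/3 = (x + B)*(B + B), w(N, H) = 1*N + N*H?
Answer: -2449/9109 ≈ -0.26886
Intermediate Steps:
D(g, W) = 6 (D(g, W) = 2*3 = 6)
w(N, H) = N + H*N
d(x, B) = -6*B*(B + x) (d(x, B) = -3*(x + B)*(B + B) = -3*(B + x)*2*B = -6*B*(B + x))
(2665 + d(w(6, -1), D(-8, -1)))/(-4179 - 4930) = (2665 - 6*6*(6 + 6*(1 - 1)))/(-4179 - 4930) = (2665 - 6*6*(6 + 6*0))/(-9109) = (2665 - 6*6*(6 + 0))*(-1/9109) = (2665 - 6*6*6)*(-1/9109) = (2665 - 216)*(-1/9109) = 2449*(-1/9109) = -2449/9109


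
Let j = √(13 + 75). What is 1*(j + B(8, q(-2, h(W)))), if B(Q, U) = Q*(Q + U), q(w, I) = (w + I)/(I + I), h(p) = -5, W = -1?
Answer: 348/5 + 2*√22 ≈ 78.981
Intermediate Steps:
q(w, I) = (I + w)/(2*I) (q(w, I) = (I + w)/((2*I)) = (I + w)*(1/(2*I)) = (I + w)/(2*I))
j = 2*√22 (j = √88 = 2*√22 ≈ 9.3808)
1*(j + B(8, q(-2, h(W)))) = 1*(2*√22 + 8*(8 + (½)*(-5 - 2)/(-5))) = 1*(2*√22 + 8*(8 + (½)*(-⅕)*(-7))) = 1*(2*√22 + 8*(8 + 7/10)) = 1*(2*√22 + 8*(87/10)) = 1*(2*√22 + 348/5) = 1*(348/5 + 2*√22) = 348/5 + 2*√22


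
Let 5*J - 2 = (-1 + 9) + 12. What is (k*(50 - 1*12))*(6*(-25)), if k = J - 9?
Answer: 26220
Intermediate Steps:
J = 22/5 (J = 2/5 + ((-1 + 9) + 12)/5 = 2/5 + (8 + 12)/5 = 2/5 + (1/5)*20 = 2/5 + 4 = 22/5 ≈ 4.4000)
k = -23/5 (k = 22/5 - 9 = -23/5 ≈ -4.6000)
(k*(50 - 1*12))*(6*(-25)) = (-23*(50 - 1*12)/5)*(6*(-25)) = -23*(50 - 12)/5*(-150) = -23/5*38*(-150) = -874/5*(-150) = 26220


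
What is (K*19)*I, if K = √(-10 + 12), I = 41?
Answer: 779*√2 ≈ 1101.7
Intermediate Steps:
K = √2 ≈ 1.4142
(K*19)*I = (√2*19)*41 = (19*√2)*41 = 779*√2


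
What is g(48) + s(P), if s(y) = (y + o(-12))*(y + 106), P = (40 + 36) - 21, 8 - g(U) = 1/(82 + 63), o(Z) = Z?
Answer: 1004994/145 ≈ 6931.0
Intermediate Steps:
g(U) = 1159/145 (g(U) = 8 - 1/(82 + 63) = 8 - 1/145 = 1159/145)
P = 55 (P = 76 - 21 = 55)
s(y) = (-12 + y)*(106 + y) (s(y) = (y - 12)*(y + 106) = (-12 + y)*(106 + y))
g(48) + s(P) = 1159/145 + (-1272 + 55**2 + 94*55) = 1159/145 + (-1272 + 3025 + 5170) = 1159/145 + 6923 = 1004994/145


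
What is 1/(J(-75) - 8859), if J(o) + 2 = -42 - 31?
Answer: -1/8934 ≈ -0.00011193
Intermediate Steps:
J(o) = -75 (J(o) = -2 + (-42 - 31) = -2 - 73 = -75)
1/(J(-75) - 8859) = 1/(-75 - 8859) = 1/(-8934) = -1/8934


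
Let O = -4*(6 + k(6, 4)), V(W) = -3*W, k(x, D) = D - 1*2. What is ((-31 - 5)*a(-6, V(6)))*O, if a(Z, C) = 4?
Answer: 4608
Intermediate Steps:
k(x, D) = -2 + D (k(x, D) = D - 2 = -2 + D)
O = -32 (O = -4*(6 + (-2 + 4)) = -4*(6 + 2) = -4*8 = -32)
((-31 - 5)*a(-6, V(6)))*O = ((-31 - 5)*4)*(-32) = -36*4*(-32) = -144*(-32) = 4608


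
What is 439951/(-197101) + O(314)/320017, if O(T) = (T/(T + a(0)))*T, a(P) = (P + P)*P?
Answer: -140729909453/63075670717 ≈ -2.2311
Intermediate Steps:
a(P) = 2*P² (a(P) = (2*P)*P = 2*P²)
O(T) = T (O(T) = (T/(T + 2*0²))*T = (T/(T + 2*0))*T = (T/(T + 0))*T = (T/T)*T = 1*T = T)
439951/(-197101) + O(314)/320017 = 439951/(-197101) + 314/320017 = 439951*(-1/197101) + 314*(1/320017) = -439951/197101 + 314/320017 = -140729909453/63075670717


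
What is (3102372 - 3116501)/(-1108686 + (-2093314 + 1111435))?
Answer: 14129/2090565 ≈ 0.0067585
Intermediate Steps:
(3102372 - 3116501)/(-1108686 + (-2093314 + 1111435)) = -14129/(-1108686 - 981879) = -14129/(-2090565) = -14129*(-1/2090565) = 14129/2090565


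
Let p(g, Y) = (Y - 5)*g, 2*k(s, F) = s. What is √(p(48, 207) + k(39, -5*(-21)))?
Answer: 3*√4318/2 ≈ 98.567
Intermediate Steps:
k(s, F) = s/2
p(g, Y) = g*(-5 + Y) (p(g, Y) = (-5 + Y)*g = g*(-5 + Y))
√(p(48, 207) + k(39, -5*(-21))) = √(48*(-5 + 207) + (½)*39) = √(48*202 + 39/2) = √(9696 + 39/2) = √(19431/2) = 3*√4318/2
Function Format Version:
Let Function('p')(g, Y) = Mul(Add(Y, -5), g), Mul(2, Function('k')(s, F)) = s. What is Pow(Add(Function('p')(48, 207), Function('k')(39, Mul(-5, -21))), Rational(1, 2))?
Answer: Mul(Rational(3, 2), Pow(4318, Rational(1, 2))) ≈ 98.567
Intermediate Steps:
Function('k')(s, F) = Mul(Rational(1, 2), s)
Function('p')(g, Y) = Mul(g, Add(-5, Y)) (Function('p')(g, Y) = Mul(Add(-5, Y), g) = Mul(g, Add(-5, Y)))
Pow(Add(Function('p')(48, 207), Function('k')(39, Mul(-5, -21))), Rational(1, 2)) = Pow(Add(Mul(48, Add(-5, 207)), Mul(Rational(1, 2), 39)), Rational(1, 2)) = Pow(Add(Mul(48, 202), Rational(39, 2)), Rational(1, 2)) = Pow(Add(9696, Rational(39, 2)), Rational(1, 2)) = Pow(Rational(19431, 2), Rational(1, 2)) = Mul(Rational(3, 2), Pow(4318, Rational(1, 2)))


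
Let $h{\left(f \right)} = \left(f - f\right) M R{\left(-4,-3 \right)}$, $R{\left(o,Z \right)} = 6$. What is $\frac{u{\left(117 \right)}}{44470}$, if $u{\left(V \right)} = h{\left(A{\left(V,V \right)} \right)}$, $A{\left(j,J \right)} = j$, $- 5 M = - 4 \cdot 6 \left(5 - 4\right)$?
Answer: $0$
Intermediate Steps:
$M = \frac{24}{5}$ ($M = - \frac{\left(-4\right) 6 \left(5 - 4\right)}{5} = - \frac{\left(-4\right) 6 \cdot 1}{5} = - \frac{\left(-4\right) 6}{5} = \left(- \frac{1}{5}\right) \left(-24\right) = \frac{24}{5} \approx 4.8$)
$h{\left(f \right)} = 0$ ($h{\left(f \right)} = \left(f - f\right) \frac{24}{5} \cdot 6 = 0 \cdot \frac{24}{5} \cdot 6 = 0 \cdot 6 = 0$)
$u{\left(V \right)} = 0$
$\frac{u{\left(117 \right)}}{44470} = \frac{0}{44470} = 0 \cdot \frac{1}{44470} = 0$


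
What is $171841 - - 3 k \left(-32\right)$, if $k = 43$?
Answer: $167713$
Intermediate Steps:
$171841 - - 3 k \left(-32\right) = 171841 - \left(-3\right) 43 \left(-32\right) = 171841 - \left(-129\right) \left(-32\right) = 171841 - 4128 = 167713$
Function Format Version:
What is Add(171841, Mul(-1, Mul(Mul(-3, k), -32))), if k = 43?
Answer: 167713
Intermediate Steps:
Add(171841, Mul(-1, Mul(Mul(-3, k), -32))) = Add(171841, Mul(-1, Mul(Mul(-3, 43), -32))) = Add(171841, Mul(-1, Mul(-129, -32))) = Add(171841, Mul(-1, 4128)) = Add(171841, -4128) = 167713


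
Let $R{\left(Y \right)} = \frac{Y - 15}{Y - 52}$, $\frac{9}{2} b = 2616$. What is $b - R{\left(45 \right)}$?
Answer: $\frac{12298}{21} \approx 585.62$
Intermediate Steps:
$b = \frac{1744}{3}$ ($b = \frac{2}{9} \cdot 2616 = \frac{1744}{3} \approx 581.33$)
$R{\left(Y \right)} = \frac{-15 + Y}{-52 + Y}$
$b - R{\left(45 \right)} = \frac{1744}{3} - \frac{-15 + 45}{-52 + 45} = \frac{1744}{3} - \frac{1}{-7} \cdot 30 = \frac{1744}{3} - \left(- \frac{1}{7}\right) 30 = \frac{1744}{3} - - \frac{30}{7} = \frac{1744}{3} + \frac{30}{7} = \frac{12298}{21}$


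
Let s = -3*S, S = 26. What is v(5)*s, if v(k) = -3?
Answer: 234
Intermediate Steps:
s = -78 (s = -3*26 = -78)
v(5)*s = -3*(-78) = 234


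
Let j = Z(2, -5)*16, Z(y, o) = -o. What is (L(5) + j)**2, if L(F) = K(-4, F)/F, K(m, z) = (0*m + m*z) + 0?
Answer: 5776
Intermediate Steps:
K(m, z) = m*z (K(m, z) = (0 + m*z) + 0 = m*z + 0 = m*z)
j = 80 (j = -1*(-5)*16 = 5*16 = 80)
L(F) = -4 (L(F) = (-4*F)/F = -4)
(L(5) + j)**2 = (-4 + 80)**2 = 76**2 = 5776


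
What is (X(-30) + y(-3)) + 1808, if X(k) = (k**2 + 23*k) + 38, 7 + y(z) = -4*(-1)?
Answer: 2053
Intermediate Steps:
y(z) = -3 (y(z) = -7 - 4*(-1) = -7 + 4 = -3)
X(k) = 38 + k**2 + 23*k
(X(-30) + y(-3)) + 1808 = ((38 + (-30)**2 + 23*(-30)) - 3) + 1808 = ((38 + 900 - 690) - 3) + 1808 = (248 - 3) + 1808 = 245 + 1808 = 2053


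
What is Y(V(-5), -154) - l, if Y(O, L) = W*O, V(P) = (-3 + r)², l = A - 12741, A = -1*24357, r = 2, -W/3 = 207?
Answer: 36477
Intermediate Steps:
W = -621 (W = -3*207 = -621)
A = -24357
l = -37098 (l = -24357 - 12741 = -37098)
V(P) = 1 (V(P) = (-3 + 2)² = (-1)² = 1)
Y(O, L) = -621*O
Y(V(-5), -154) - l = -621*1 - 1*(-37098) = -621 + 37098 = 36477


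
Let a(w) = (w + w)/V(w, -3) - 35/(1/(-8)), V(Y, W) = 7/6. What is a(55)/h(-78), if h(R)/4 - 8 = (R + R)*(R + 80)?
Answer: -655/2128 ≈ -0.30780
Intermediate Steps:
h(R) = 32 + 8*R*(80 + R) (h(R) = 32 + 4*((R + R)*(R + 80)) = 32 + 4*((2*R)*(80 + R)) = 32 + 4*(2*R*(80 + R)) = 32 + 8*R*(80 + R))
V(Y, W) = 7/6 (V(Y, W) = 7*(1/6) = 7/6)
a(w) = 280 + 12*w/7 (a(w) = (w + w)/(7/6) - 35/(1/(-8)) = (2*w)*(6/7) - 35/(-1/8) = 12*w/7 - 35*(-8) = 12*w/7 + 280 = 280 + 12*w/7)
a(55)/h(-78) = (280 + (12/7)*55)/(32 + 8*(-78)**2 + 640*(-78)) = (280 + 660/7)/(32 + 8*6084 - 49920) = 2620/(7*(32 + 48672 - 49920)) = (2620/7)/(-1216) = (2620/7)*(-1/1216) = -655/2128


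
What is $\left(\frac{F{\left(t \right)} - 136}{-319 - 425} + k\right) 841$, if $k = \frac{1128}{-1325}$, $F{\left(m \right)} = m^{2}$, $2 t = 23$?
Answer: $- \frac{935487191}{1314400} \approx -711.72$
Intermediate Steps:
$t = \frac{23}{2}$ ($t = \frac{1}{2} \cdot 23 = \frac{23}{2} \approx 11.5$)
$k = - \frac{1128}{1325}$ ($k = 1128 \left(- \frac{1}{1325}\right) = - \frac{1128}{1325} \approx -0.85132$)
$\left(\frac{F{\left(t \right)} - 136}{-319 - 425} + k\right) 841 = \left(\frac{\left(\frac{23}{2}\right)^{2} - 136}{-319 - 425} - \frac{1128}{1325}\right) 841 = \left(\frac{\frac{529}{4} - 136}{-744} - \frac{1128}{1325}\right) 841 = \left(\left(- \frac{15}{4}\right) \left(- \frac{1}{744}\right) - \frac{1128}{1325}\right) 841 = \left(\frac{5}{992} - \frac{1128}{1325}\right) 841 = \left(- \frac{1112351}{1314400}\right) 841 = - \frac{935487191}{1314400}$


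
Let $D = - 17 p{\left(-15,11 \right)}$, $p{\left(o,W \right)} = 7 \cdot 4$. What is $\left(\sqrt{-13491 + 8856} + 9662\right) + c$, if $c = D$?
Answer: $9186 + 3 i \sqrt{515} \approx 9186.0 + 68.081 i$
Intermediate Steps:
$p{\left(o,W \right)} = 28$
$D = -476$ ($D = \left(-17\right) 28 = -476$)
$c = -476$
$\left(\sqrt{-13491 + 8856} + 9662\right) + c = \left(\sqrt{-13491 + 8856} + 9662\right) - 476 = \left(\sqrt{-4635} + 9662\right) - 476 = \left(3 i \sqrt{515} + 9662\right) - 476 = \left(9662 + 3 i \sqrt{515}\right) - 476 = 9186 + 3 i \sqrt{515}$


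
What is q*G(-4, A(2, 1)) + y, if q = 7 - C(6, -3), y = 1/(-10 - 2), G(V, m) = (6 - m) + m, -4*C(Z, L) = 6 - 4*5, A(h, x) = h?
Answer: 251/12 ≈ 20.917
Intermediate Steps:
C(Z, L) = 7/2 (C(Z, L) = -(6 - 4*5)/4 = -(6 - 20)/4 = -1/4*(-14) = 7/2)
G(V, m) = 6
y = -1/12 (y = 1/(-12) = -1/12 ≈ -0.083333)
q = 7/2 (q = 7 - 1*7/2 = 7 - 7/2 = 7/2 ≈ 3.5000)
q*G(-4, A(2, 1)) + y = (7/2)*6 - 1/12 = 21 - 1/12 = 251/12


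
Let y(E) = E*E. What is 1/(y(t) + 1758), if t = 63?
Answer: 1/5727 ≈ 0.00017461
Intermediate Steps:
y(E) = E²
1/(y(t) + 1758) = 1/(63² + 1758) = 1/(3969 + 1758) = 1/5727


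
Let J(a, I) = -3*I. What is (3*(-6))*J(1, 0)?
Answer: 0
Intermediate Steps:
(3*(-6))*J(1, 0) = (3*(-6))*(-3*0) = -18*0 = 0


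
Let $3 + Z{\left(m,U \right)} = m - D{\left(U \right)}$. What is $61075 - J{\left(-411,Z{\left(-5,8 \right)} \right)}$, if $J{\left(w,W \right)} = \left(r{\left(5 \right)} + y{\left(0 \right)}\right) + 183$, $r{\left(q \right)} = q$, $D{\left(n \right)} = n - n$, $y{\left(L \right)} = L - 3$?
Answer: $60890$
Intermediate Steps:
$y{\left(L \right)} = -3 + L$ ($y{\left(L \right)} = L - 3 = -3 + L$)
$D{\left(n \right)} = 0$
$Z{\left(m,U \right)} = -3 + m$ ($Z{\left(m,U \right)} = -3 + \left(m - 0\right) = -3 + \left(m + 0\right) = -3 + m$)
$J{\left(w,W \right)} = 185$ ($J{\left(w,W \right)} = \left(5 + \left(-3 + 0\right)\right) + 183 = \left(5 - 3\right) + 183 = 2 + 183 = 185$)
$61075 - J{\left(-411,Z{\left(-5,8 \right)} \right)} = 61075 - 185 = 60890$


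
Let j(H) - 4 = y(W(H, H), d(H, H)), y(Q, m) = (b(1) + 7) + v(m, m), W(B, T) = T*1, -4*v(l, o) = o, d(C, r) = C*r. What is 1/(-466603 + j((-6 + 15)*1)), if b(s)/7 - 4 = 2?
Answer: -4/1866281 ≈ -2.1433e-6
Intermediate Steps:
b(s) = 42 (b(s) = 28 + 7*2 = 28 + 14 = 42)
v(l, o) = -o/4
W(B, T) = T
y(Q, m) = 49 - m/4 (y(Q, m) = (42 + 7) - m/4 = 49 - m/4)
j(H) = 53 - H²/4 (j(H) = 4 + (49 - H*H/4) = 4 + (49 - H²/4) = 53 - H²/4)
1/(-466603 + j((-6 + 15)*1)) = 1/(-466603 + (53 - (-6 + 15)²/4)) = 1/(-466603 + (53 - (9*1)²/4)) = 1/(-466603 + (53 - ¼*9²)) = 1/(-466603 + (53 - ¼*81)) = 1/(-466603 + (53 - 81/4)) = 1/(-466603 + 131/4) = 1/(-1866281/4) = -4/1866281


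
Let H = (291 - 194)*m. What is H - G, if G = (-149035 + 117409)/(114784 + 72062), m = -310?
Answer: -936404599/31141 ≈ -30070.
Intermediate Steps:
H = -30070 (H = (291 - 194)*(-310) = 97*(-310) = -30070)
G = -5271/31141 (G = -31626/186846 = -31626*1/186846 = -5271/31141 ≈ -0.16926)
H - G = -30070 - 1*(-5271/31141) = -30070 + 5271/31141 = -936404599/31141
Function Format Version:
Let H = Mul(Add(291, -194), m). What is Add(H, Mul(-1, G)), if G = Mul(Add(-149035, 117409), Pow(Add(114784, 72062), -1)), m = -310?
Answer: Rational(-936404599, 31141) ≈ -30070.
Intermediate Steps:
H = -30070 (H = Mul(Add(291, -194), -310) = Mul(97, -310) = -30070)
G = Rational(-5271, 31141) (G = Mul(-31626, Pow(186846, -1)) = Mul(-31626, Rational(1, 186846)) = Rational(-5271, 31141) ≈ -0.16926)
Add(H, Mul(-1, G)) = Add(-30070, Mul(-1, Rational(-5271, 31141))) = Add(-30070, Rational(5271, 31141)) = Rational(-936404599, 31141)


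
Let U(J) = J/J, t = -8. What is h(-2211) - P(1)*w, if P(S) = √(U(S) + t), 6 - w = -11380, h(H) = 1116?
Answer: 1116 - 11386*I*√7 ≈ 1116.0 - 30125.0*I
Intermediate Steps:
U(J) = 1
w = 11386 (w = 6 - 1*(-11380) = 6 + 11380 = 11386)
P(S) = I*√7 (P(S) = √(1 - 8) = √(-7) = I*√7)
h(-2211) - P(1)*w = 1116 - I*√7*11386 = 1116 - 11386*I*√7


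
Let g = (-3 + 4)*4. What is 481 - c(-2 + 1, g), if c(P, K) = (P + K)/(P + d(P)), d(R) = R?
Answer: 965/2 ≈ 482.50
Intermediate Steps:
g = 4 (g = 1*4 = 4)
c(P, K) = (K + P)/(2*P) (c(P, K) = (P + K)/(P + P) = (K + P)/((2*P)) = (K + P)*(1/(2*P)) = (K + P)/(2*P))
481 - c(-2 + 1, g) = 481 - (4 + (-2 + 1))/(2*(-2 + 1)) = 481 - (4 - 1)/(2*(-1)) = 481 - (-1)*3/2 = 481 - 1*(-3/2) = 481 + 3/2 = 965/2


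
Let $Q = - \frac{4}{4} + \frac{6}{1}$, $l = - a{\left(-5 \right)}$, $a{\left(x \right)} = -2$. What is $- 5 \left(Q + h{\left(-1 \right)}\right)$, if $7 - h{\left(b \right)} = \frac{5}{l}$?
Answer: $- \frac{95}{2} \approx -47.5$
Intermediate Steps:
$l = 2$ ($l = \left(-1\right) \left(-2\right) = 2$)
$Q = 5$ ($Q = \left(-4\right) \frac{1}{4} + 6 \cdot 1 = -1 + 6 = 5$)
$h{\left(b \right)} = \frac{9}{2}$ ($h{\left(b \right)} = 7 - \frac{5}{2} = \frac{9}{2}$)
$- 5 \left(Q + h{\left(-1 \right)}\right) = - 5 \left(5 + \frac{9}{2}\right) = \left(-5\right) \frac{19}{2} = - \frac{95}{2}$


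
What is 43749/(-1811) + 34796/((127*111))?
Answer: -553714097/25529667 ≈ -21.689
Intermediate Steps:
43749/(-1811) + 34796/((127*111)) = 43749*(-1/1811) + 34796/14097 = -43749/1811 + 34796*(1/14097) = -43749/1811 + 34796/14097 = -553714097/25529667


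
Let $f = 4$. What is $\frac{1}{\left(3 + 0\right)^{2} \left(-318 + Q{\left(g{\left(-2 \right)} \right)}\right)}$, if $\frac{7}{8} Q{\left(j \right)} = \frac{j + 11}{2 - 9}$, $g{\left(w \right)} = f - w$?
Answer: $- \frac{49}{141462} \approx -0.00034638$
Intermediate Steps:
$g{\left(w \right)} = 4 - w$
$Q{\left(j \right)} = - \frac{88}{49} - \frac{8 j}{49}$ ($Q{\left(j \right)} = \frac{8 \frac{j + 11}{2 - 9}}{7} = \frac{8 \frac{11 + j}{-7}}{7} = \frac{8 \left(11 + j\right) \left(- \frac{1}{7}\right)}{7} = \frac{8 \left(- \frac{11}{7} - \frac{j}{7}\right)}{7} = - \frac{88}{49} - \frac{8 j}{49}$)
$\frac{1}{\left(3 + 0\right)^{2} \left(-318 + Q{\left(g{\left(-2 \right)} \right)}\right)} = \frac{1}{\left(3 + 0\right)^{2} \left(-318 - \left(\frac{88}{49} + \frac{8 \left(4 - -2\right)}{49}\right)\right)} = \frac{1}{3^{2} \left(-318 - \left(\frac{88}{49} + \frac{8 \left(4 + 2\right)}{49}\right)\right)} = \frac{1}{9 \left(-318 - \frac{136}{49}\right)} = \frac{1}{9 \left(- \frac{15718}{49}\right)} = \frac{1}{- \frac{141462}{49}} = - \frac{49}{141462}$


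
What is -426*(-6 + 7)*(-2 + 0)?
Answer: 852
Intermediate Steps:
-426*(-6 + 7)*(-2 + 0) = -426*(-2) = 852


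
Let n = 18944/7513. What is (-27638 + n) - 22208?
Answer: -374474054/7513 ≈ -49844.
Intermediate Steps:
n = 18944/7513 (n = 18944*(1/7513) = 18944/7513 ≈ 2.5215)
(-27638 + n) - 22208 = (-27638 + 18944/7513) - 22208 = -207625350/7513 - 22208 = -374474054/7513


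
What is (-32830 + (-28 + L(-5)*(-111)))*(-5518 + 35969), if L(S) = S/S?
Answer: -1003939019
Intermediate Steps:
L(S) = 1
(-32830 + (-28 + L(-5)*(-111)))*(-5518 + 35969) = (-32830 + (-28 + 1*(-111)))*(-5518 + 35969) = (-32830 + (-28 - 111))*30451 = (-32830 - 139)*30451 = -32969*30451 = -1003939019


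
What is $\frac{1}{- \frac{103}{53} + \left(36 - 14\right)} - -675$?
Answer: $\frac{717578}{1063} \approx 675.05$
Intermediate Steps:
$\frac{1}{- \frac{103}{53} + \left(36 - 14\right)} - -675 = \frac{1}{\left(-103\right) \frac{1}{53} + 22} + 675 = \frac{1}{- \frac{103}{53} + 22} + 675 = \frac{1}{\frac{1063}{53}} + 675 = \frac{53}{1063} + 675 = \frac{717578}{1063}$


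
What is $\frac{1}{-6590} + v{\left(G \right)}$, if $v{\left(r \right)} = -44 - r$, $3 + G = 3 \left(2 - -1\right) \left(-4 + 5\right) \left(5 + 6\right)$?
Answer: $- \frac{922601}{6590} \approx -140.0$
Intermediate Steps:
$G = 96$ ($G = -3 + 3 \left(2 - -1\right) \left(-4 + 5\right) \left(5 + 6\right) = -3 + 3 \left(2 + 1\right) 1 \cdot 11 = -3 + 3 \cdot 3 \cdot 11 = -3 + 9 \cdot 11 = -3 + 99 = 96$)
$\frac{1}{-6590} + v{\left(G \right)} = \frac{1}{-6590} - 140 = - \frac{1}{6590} - 140 = - \frac{922601}{6590}$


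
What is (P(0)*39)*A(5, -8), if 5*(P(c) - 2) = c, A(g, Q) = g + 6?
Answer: 858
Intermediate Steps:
A(g, Q) = 6 + g
P(c) = 2 + c/5
(P(0)*39)*A(5, -8) = ((2 + (⅕)*0)*39)*(6 + 5) = ((2 + 0)*39)*11 = (2*39)*11 = 78*11 = 858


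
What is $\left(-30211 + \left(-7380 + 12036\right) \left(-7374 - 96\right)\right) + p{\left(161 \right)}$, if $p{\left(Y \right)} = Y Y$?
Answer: $-34784610$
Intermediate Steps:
$p{\left(Y \right)} = Y^{2}$
$\left(-30211 + \left(-7380 + 12036\right) \left(-7374 - 96\right)\right) + p{\left(161 \right)} = \left(-30211 + \left(-7380 + 12036\right) \left(-7374 - 96\right)\right) + 161^{2} = \left(-30211 + 4656 \left(-7470\right)\right) + 25921 = \left(-30211 - 34780320\right) + 25921 = -34810531 + 25921 = -34784610$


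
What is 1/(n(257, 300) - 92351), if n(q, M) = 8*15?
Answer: -1/92231 ≈ -1.0842e-5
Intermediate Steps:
n(q, M) = 120
1/(n(257, 300) - 92351) = 1/(120 - 92351) = 1/(-92231) = -1/92231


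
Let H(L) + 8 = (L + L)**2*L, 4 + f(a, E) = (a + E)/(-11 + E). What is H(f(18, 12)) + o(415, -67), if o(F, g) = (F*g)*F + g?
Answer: -11468846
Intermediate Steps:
f(a, E) = -4 + (E + a)/(-11 + E) (f(a, E) = -4 + (a + E)/(-11 + E) = -4 + (E + a)/(-11 + E))
o(F, g) = g + g*F**2 (o(F, g) = g*F**2 + g = g + g*F**2)
H(L) = -8 + 4*L**3 (H(L) = -8 + (L + L)**2*L = -8 + (2*L)**2*L = -8 + (4*L**2)*L = -8 + 4*L**3)
H(f(18, 12)) + o(415, -67) = (-8 + 4*((44 + 18 - 3*12)/(-11 + 12))**3) - 67*(1 + 415**2) = (-8 + 4*((44 + 18 - 36)/1)**3) - 67*(1 + 172225) = (-8 + 4*(1*26)**3) - 67*172226 = (-8 + 4*26**3) - 11539142 = (-8 + 4*17576) - 11539142 = (-8 + 70304) - 11539142 = 70296 - 11539142 = -11468846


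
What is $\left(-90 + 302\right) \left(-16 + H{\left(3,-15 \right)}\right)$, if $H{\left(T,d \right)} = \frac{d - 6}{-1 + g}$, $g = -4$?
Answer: $- \frac{12508}{5} \approx -2501.6$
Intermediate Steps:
$H{\left(T,d \right)} = \frac{6}{5} - \frac{d}{5}$ ($H{\left(T,d \right)} = \frac{d - 6}{-1 - 4} = \frac{-6 + d}{-5} = \left(-6 + d\right) \left(- \frac{1}{5}\right) = \frac{6}{5} - \frac{d}{5}$)
$\left(-90 + 302\right) \left(-16 + H{\left(3,-15 \right)}\right) = \left(-90 + 302\right) \left(-16 + \left(\frac{6}{5} - -3\right)\right) = 212 \left(-16 + \left(\frac{6}{5} + 3\right)\right) = 212 \left(-16 + \frac{21}{5}\right) = 212 \left(- \frac{59}{5}\right) = - \frac{12508}{5}$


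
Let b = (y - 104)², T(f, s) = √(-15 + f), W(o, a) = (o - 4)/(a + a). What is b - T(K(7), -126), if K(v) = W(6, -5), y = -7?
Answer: 12321 - 2*I*√95/5 ≈ 12321.0 - 3.8987*I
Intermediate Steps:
W(o, a) = (-4 + o)/(2*a) (W(o, a) = (-4 + o)/((2*a)) = (-4 + o)*(1/(2*a)) = (-4 + o)/(2*a))
K(v) = -⅕ (K(v) = (½)*(-4 + 6)/(-5) = (½)*(-⅕)*2 = -⅕)
b = 12321 (b = (-7 - 104)² = (-111)² = 12321)
b - T(K(7), -126) = 12321 - √(-15 - ⅕) = 12321 - √(-76/5) = 12321 - 2*I*√95/5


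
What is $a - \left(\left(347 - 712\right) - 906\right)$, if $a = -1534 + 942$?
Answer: $679$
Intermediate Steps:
$a = -592$
$a - \left(\left(347 - 712\right) - 906\right) = -592 - \left(\left(347 - 712\right) - 906\right) = -592 - \left(-365 - 906\right) = -592 - -1271 = -592 + 1271 = 679$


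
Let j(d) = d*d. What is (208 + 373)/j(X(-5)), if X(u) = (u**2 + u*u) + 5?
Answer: 581/3025 ≈ 0.19207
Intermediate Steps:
X(u) = 5 + 2*u**2 (X(u) = (u**2 + u**2) + 5 = 2*u**2 + 5 = 5 + 2*u**2)
j(d) = d**2
(208 + 373)/j(X(-5)) = (208 + 373)/((5 + 2*(-5)**2)**2) = 581/((5 + 2*25)**2) = 581/((5 + 50)**2) = 581/(55**2) = 581/3025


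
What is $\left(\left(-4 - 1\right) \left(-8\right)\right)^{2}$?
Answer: $1600$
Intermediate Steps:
$\left(\left(-4 - 1\right) \left(-8\right)\right)^{2} = \left(\left(-5\right) \left(-8\right)\right)^{2} = 40^{2} = 1600$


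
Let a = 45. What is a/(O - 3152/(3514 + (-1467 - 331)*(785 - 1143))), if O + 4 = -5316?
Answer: -14561955/1721548256 ≈ -0.0084586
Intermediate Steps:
O = -5320 (O = -4 - 5316 = -5320)
a/(O - 3152/(3514 + (-1467 - 331)*(785 - 1143))) = 45/(-5320 - 3152/(3514 + (-1467 - 331)*(785 - 1143))) = 45/(-5320 - 3152/(3514 - 1798*(-358))) = 45/(-5320 - 3152/(3514 + 643684)) = 45/(-5320 - 3152/647198) = 45/(-5320 - 3152*1/647198) = 45/(-5320 - 1576/323599) = 45/(-1721548256/323599) = 45*(-323599/1721548256) = -14561955/1721548256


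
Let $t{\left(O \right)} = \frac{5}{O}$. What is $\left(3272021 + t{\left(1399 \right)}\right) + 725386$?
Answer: $\frac{5592372398}{1399} \approx 3.9974 \cdot 10^{6}$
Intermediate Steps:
$\left(3272021 + t{\left(1399 \right)}\right) + 725386 = \left(3272021 + \frac{5}{1399}\right) + 725386 = \frac{4577557384}{1399} + 725386 = \frac{5592372398}{1399}$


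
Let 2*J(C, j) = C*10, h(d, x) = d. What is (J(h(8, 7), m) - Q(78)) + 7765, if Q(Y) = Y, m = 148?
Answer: 7727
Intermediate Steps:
J(C, j) = 5*C (J(C, j) = (C*10)/2 = (10*C)/2 = 5*C)
(J(h(8, 7), m) - Q(78)) + 7765 = (5*8 - 1*78) + 7765 = (40 - 78) + 7765 = -38 + 7765 = 7727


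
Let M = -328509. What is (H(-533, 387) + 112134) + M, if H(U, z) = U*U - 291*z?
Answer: -44903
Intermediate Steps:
H(U, z) = U² - 291*z
(H(-533, 387) + 112134) + M = (((-533)² - 291*387) + 112134) - 328509 = ((284089 - 112617) + 112134) - 328509 = (171472 + 112134) - 328509 = 283606 - 328509 = -44903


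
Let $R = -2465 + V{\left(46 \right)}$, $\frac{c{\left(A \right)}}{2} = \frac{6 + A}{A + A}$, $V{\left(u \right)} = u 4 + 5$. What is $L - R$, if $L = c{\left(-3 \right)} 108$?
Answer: $2168$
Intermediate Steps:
$V{\left(u \right)} = 5 + 4 u$ ($V{\left(u \right)} = 4 u + 5 = 5 + 4 u$)
$c{\left(A \right)} = \frac{6 + A}{A}$ ($c{\left(A \right)} = 2 \frac{6 + A}{A + A} = 2 \frac{6 + A}{2 A} = \frac{6 + A}{A}$)
$R = -2276$ ($R = -2465 + \left(5 + 4 \cdot 46\right) = -2465 + \left(5 + 184\right) = -2465 + 189 = -2276$)
$L = -108$ ($L = \frac{6 - 3}{-3} \cdot 108 = \left(- \frac{1}{3}\right) 3 \cdot 108 = \left(-1\right) 108 = -108$)
$L - R = -108 - -2276 = -108 + 2276 = 2168$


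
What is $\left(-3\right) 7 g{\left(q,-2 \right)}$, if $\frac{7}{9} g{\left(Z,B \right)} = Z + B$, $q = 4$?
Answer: $-54$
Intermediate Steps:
$g{\left(Z,B \right)} = \frac{9 B}{7} + \frac{9 Z}{7}$ ($g{\left(Z,B \right)} = \frac{9 \left(Z + B\right)}{7} = \frac{9 \left(B + Z\right)}{7} = \frac{9 B}{7} + \frac{9 Z}{7}$)
$\left(-3\right) 7 g{\left(q,-2 \right)} = \left(-3\right) 7 \left(\frac{9}{7} \left(-2\right) + \frac{9}{7} \cdot 4\right) = - 21 \left(- \frac{18}{7} + \frac{36}{7}\right) = \left(-21\right) \frac{18}{7} = -54$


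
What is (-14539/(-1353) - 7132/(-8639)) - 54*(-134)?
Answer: 84713722829/11688567 ≈ 7247.6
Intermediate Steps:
(-14539/(-1353) - 7132/(-8639)) - 54*(-134) = (-14539*(-1/1353) - 7132*(-1/8639)) + 7236 = (14539/1353 + 7132/8639) + 7236 = 135252017/11688567 + 7236 = 84713722829/11688567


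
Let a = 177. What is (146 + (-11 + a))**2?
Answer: 97344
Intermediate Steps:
(146 + (-11 + a))**2 = (146 + (-11 + 177))**2 = (146 + 166)**2 = 312**2 = 97344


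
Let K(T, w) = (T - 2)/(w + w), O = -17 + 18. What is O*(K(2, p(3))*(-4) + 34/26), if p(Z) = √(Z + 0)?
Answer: 17/13 ≈ 1.3077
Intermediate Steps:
O = 1
p(Z) = √Z
K(T, w) = (-2 + T)/(2*w) (K(T, w) = (-2 + T)/((2*w)) = (-2 + T)*(1/(2*w)) = (-2 + T)/(2*w))
O*(K(2, p(3))*(-4) + 34/26) = 1*(((-2 + 2)/(2*(√3)))*(-4) + 34/26) = 1*(((½)*(√3/3)*0)*(-4) + 34*(1/26)) = 1*(0*(-4) + 17/13) = 1*(0 + 17/13) = 1*(17/13) = 17/13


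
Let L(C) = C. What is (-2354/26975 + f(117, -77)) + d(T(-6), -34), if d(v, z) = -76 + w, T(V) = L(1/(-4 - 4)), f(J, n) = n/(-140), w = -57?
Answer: -14300771/107900 ≈ -132.54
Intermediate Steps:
f(J, n) = -n/140 (f(J, n) = n*(-1/140) = -n/140)
T(V) = -⅛ (T(V) = 1/(-4 - 4) = 1/(-8) = -⅛)
d(v, z) = -133 (d(v, z) = -76 - 57 = -133)
(-2354/26975 + f(117, -77)) + d(T(-6), -34) = (-2354/26975 - 1/140*(-77)) - 133 = (-2354*1/26975 + 11/20) - 133 = (-2354/26975 + 11/20) - 133 = 49929/107900 - 133 = -14300771/107900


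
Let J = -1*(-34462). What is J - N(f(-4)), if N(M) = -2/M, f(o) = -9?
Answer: 310156/9 ≈ 34462.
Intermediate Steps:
J = 34462
J - N(f(-4)) = 34462 - (-2)/(-9) = 34462 - (-2)*(-1)/9 = 34462 - 1*2/9 = 34462 - 2/9 = 310156/9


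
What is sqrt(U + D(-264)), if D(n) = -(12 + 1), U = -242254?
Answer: I*sqrt(242267) ≈ 492.21*I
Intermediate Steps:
D(n) = -13 (D(n) = -1*13 = -13)
sqrt(U + D(-264)) = sqrt(-242254 - 13) = sqrt(-242267) = I*sqrt(242267)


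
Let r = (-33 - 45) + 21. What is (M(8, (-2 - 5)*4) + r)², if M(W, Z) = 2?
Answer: 3025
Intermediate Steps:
r = -57 (r = -78 + 21 = -57)
(M(8, (-2 - 5)*4) + r)² = (2 - 57)² = (-55)² = 3025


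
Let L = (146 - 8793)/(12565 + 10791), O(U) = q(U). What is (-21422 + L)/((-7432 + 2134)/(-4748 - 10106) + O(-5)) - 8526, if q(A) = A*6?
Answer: -13375115021961/1714026772 ≈ -7803.3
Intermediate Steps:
q(A) = 6*A
O(U) = 6*U
L = -8647/23356 ≈ -0.37023
(-21422 + L)/((-7432 + 2134)/(-4748 - 10106) + O(-5)) - 8526 = (-21422 - 8647/23356)/((-7432 + 2134)/(-4748 - 10106) + 6*(-5)) - 8526 = -500340879/(23356*(-5298/(-14854) - 30)) - 8526 = -500340879/(23356*(-5298*(-1/14854) - 30)) - 8526 = -500340879/(23356*(2649/7427 - 30)) - 8526 = -500340879/(23356*(-220161/7427)) - 8526 = -500340879/23356*(-7427/220161) - 8526 = 1238677236111/1714026772 - 8526 = -13375115021961/1714026772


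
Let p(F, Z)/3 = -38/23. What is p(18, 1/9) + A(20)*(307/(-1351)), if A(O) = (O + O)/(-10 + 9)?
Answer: 128426/31073 ≈ 4.1330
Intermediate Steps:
p(F, Z) = -114/23 (p(F, Z) = 3*(-38/23) = -114/23)
A(O) = -2*O (A(O) = (2*O)/(-1) = (2*O)*(-1) = -2*O)
p(18, 1/9) + A(20)*(307/(-1351)) = -114/23 + (-2*20)*(307/(-1351)) = -114/23 - 12280*(-1)/1351 = -114/23 - 40*(-307/1351) = -114/23 + 12280/1351 = 128426/31073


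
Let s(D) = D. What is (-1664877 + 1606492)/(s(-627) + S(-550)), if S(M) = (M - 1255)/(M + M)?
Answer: 12844700/137579 ≈ 93.362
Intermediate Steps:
S(M) = (-1255 + M)/(2*M) (S(M) = (-1255 + M)/((2*M)) = (-1255 + M)*(1/(2*M)) = (-1255 + M)/(2*M))
(-1664877 + 1606492)/(s(-627) + S(-550)) = (-1664877 + 1606492)/(-627 + (1/2)*(-1255 - 550)/(-550)) = -58385/(-627 + (1/2)*(-1/550)*(-1805)) = -58385/(-627 + 361/220) = -58385/(-137579/220) = -58385*(-220/137579) = 12844700/137579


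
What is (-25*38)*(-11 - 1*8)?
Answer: 18050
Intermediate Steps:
(-25*38)*(-11 - 1*8) = -950*(-11 - 8) = -950*(-19) = 18050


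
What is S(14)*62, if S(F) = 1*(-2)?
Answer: -124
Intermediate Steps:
S(F) = -2
S(14)*62 = -2*62 = -124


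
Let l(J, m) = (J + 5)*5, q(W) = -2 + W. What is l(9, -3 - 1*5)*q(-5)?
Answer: -490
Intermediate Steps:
l(J, m) = 25 + 5*J (l(J, m) = (5 + J)*5 = 25 + 5*J)
l(9, -3 - 1*5)*q(-5) = (25 + 5*9)*(-2 - 5) = (25 + 45)*(-7) = 70*(-7) = -490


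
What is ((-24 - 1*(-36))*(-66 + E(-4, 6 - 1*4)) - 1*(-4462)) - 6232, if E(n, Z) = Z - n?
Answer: -2490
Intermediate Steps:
((-24 - 1*(-36))*(-66 + E(-4, 6 - 1*4)) - 1*(-4462)) - 6232 = ((-24 - 1*(-36))*(-66 + ((6 - 1*4) - 1*(-4))) - 1*(-4462)) - 6232 = ((-24 + 36)*(-66 + ((6 - 4) + 4)) + 4462) - 6232 = (12*(-66 + (2 + 4)) + 4462) - 6232 = (12*(-66 + 6) + 4462) - 6232 = (12*(-60) + 4462) - 6232 = (-720 + 4462) - 6232 = 3742 - 6232 = -2490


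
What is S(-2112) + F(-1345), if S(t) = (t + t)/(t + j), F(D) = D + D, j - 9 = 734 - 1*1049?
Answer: -1083366/403 ≈ -2688.3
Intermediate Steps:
j = -306 (j = 9 + (734 - 1*1049) = 9 + (734 - 1049) = 9 - 315 = -306)
F(D) = 2*D
S(t) = 2*t/(-306 + t) (S(t) = (t + t)/(t - 306) = (2*t)/(-306 + t) = 2*t/(-306 + t))
S(-2112) + F(-1345) = 2*(-2112)/(-306 - 2112) + 2*(-1345) = 2*(-2112)/(-2418) - 2690 = 2*(-2112)*(-1/2418) - 2690 = 704/403 - 2690 = -1083366/403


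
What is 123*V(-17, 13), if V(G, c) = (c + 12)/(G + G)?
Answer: -3075/34 ≈ -90.441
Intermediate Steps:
V(G, c) = (12 + c)/(2*G) (V(G, c) = (12 + c)/((2*G)) = (12 + c)*(1/(2*G)) = (12 + c)/(2*G))
123*V(-17, 13) = 123*((1/2)*(12 + 13)/(-17)) = 123*((1/2)*(-1/17)*25) = 123*(-25/34) = -3075/34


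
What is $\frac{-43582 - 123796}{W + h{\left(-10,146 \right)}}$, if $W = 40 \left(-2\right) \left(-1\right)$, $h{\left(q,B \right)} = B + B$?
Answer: $- \frac{83689}{186} \approx -449.94$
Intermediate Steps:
$h{\left(q,B \right)} = 2 B$
$W = 80$ ($W = \left(-80\right) \left(-1\right) = 80$)
$\frac{-43582 - 123796}{W + h{\left(-10,146 \right)}} = \frac{-43582 - 123796}{80 + 2 \cdot 146} = - \frac{167378}{80 + 292} = - \frac{167378}{372} = \left(-167378\right) \frac{1}{372} = - \frac{83689}{186}$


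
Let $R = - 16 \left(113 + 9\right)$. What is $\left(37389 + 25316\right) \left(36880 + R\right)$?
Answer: $2190160240$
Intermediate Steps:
$R = -1952$ ($R = \left(-16\right) 122 = -1952$)
$\left(37389 + 25316\right) \left(36880 + R\right) = \left(37389 + 25316\right) \left(36880 - 1952\right) = 62705 \cdot 34928 = 2190160240$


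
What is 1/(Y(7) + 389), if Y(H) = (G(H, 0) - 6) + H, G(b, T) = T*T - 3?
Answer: 1/387 ≈ 0.0025840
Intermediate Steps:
G(b, T) = -3 + T² (G(b, T) = T² - 3 = -3 + T²)
Y(H) = -9 + H (Y(H) = ((-3 + 0²) - 6) + H = ((-3 + 0) - 6) + H = (-3 - 6) + H = -9 + H)
1/(Y(7) + 389) = 1/((-9 + 7) + 389) = 1/(-2 + 389) = 1/387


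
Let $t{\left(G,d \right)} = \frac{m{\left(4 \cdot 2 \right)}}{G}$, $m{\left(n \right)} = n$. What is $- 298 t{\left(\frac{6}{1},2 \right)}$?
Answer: $- \frac{1192}{3} \approx -397.33$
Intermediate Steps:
$t{\left(G,d \right)} = \frac{8}{G}$ ($t{\left(G,d \right)} = \frac{4 \cdot 2}{G} = \frac{8}{G}$)
$- 298 t{\left(\frac{6}{1},2 \right)} = - 298 \frac{8}{6 \cdot 1^{-1}} = - 298 \frac{8}{6 \cdot 1} = - 298 \cdot \frac{8}{6} = - 298 \cdot 8 \cdot \frac{1}{6} = \left(-298\right) \frac{4}{3} = - \frac{1192}{3}$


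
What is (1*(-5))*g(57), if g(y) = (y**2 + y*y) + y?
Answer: -32775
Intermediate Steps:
g(y) = y + 2*y**2 (g(y) = (y**2 + y**2) + y = 2*y**2 + y = y + 2*y**2)
(1*(-5))*g(57) = (1*(-5))*(57*(1 + 2*57)) = -285*(1 + 114) = -285*115 = -5*6555 = -32775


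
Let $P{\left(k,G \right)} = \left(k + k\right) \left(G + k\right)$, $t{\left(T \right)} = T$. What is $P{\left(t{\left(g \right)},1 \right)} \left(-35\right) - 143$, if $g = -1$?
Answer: $-143$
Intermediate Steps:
$P{\left(k,G \right)} = 2 k \left(G + k\right)$
$P{\left(t{\left(g \right)},1 \right)} \left(-35\right) - 143 = 2 \left(-1\right) \left(1 - 1\right) \left(-35\right) - 143 = 2 \left(-1\right) 0 \left(-35\right) - 143 = 0 \left(-35\right) - 143 = 0 - 143 = -143$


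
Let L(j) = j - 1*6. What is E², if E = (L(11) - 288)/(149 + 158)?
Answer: 80089/94249 ≈ 0.84976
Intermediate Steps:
L(j) = -6 + j (L(j) = j - 6 = -6 + j)
E = -283/307 (E = ((-6 + 11) - 288)/(149 + 158) = (5 - 288)/307 = -283*1/307 = -283/307 ≈ -0.92182)
E² = (-283/307)² = 80089/94249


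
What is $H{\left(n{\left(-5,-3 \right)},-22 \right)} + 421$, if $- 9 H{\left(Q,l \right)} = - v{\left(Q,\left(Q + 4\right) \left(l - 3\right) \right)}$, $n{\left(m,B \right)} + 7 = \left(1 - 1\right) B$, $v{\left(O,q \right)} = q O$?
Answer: $\frac{1088}{3} \approx 362.67$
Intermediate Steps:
$v{\left(O,q \right)} = O q$
$n{\left(m,B \right)} = -7$ ($n{\left(m,B \right)} = -7 + \left(1 - 1\right) B = -7 + 0 B = -7 + 0 = -7$)
$H{\left(Q,l \right)} = \frac{Q \left(-3 + l\right) \left(4 + Q\right)}{9}$ ($H{\left(Q,l \right)} = - \frac{\left(-1\right) Q \left(Q + 4\right) \left(l - 3\right)}{9} = - \frac{\left(-1\right) Q \left(4 + Q\right) \left(-3 + l\right)}{9} = - \frac{\left(-1\right) Q \left(-3 + l\right) \left(4 + Q\right)}{9} = \frac{Q \left(-3 + l\right) \left(4 + Q\right)}{9}$)
$H{\left(n{\left(-5,-3 \right)},-22 \right)} + 421 = \frac{1}{9} \left(-7\right) \left(-12 - -21 + 4 \left(-22\right) - -154\right) + 421 = \frac{1}{9} \left(-7\right) \left(-12 + 21 - 88 + 154\right) + 421 = \frac{1}{9} \left(-7\right) 75 + 421 = - \frac{175}{3} + 421 = \frac{1088}{3}$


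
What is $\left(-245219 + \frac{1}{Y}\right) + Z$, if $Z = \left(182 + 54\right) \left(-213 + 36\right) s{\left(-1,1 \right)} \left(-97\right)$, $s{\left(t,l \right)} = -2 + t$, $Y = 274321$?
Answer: $- \frac{3401819333590}{274321} \approx -1.2401 \cdot 10^{7}$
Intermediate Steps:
$Z = -12155652$ ($Z = \left(182 + 54\right) \left(-213 + 36\right) \left(-2 - 1\right) \left(-97\right) = 236 \left(-177\right) \left(\left(-3\right) \left(-97\right)\right) = \left(-41772\right) 291 = -12155652$)
$\left(-245219 + \frac{1}{Y}\right) + Z = \left(-245219 + \frac{1}{274321}\right) - 12155652 = - \frac{67268721298}{274321} - 12155652 = - \frac{3401819333590}{274321}$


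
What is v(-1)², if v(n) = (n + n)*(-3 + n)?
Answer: 64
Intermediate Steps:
v(n) = 2*n*(-3 + n) (v(n) = (2*n)*(-3 + n) = 2*n*(-3 + n))
v(-1)² = (2*(-1)*(-3 - 1))² = (2*(-1)*(-4))² = 8² = 64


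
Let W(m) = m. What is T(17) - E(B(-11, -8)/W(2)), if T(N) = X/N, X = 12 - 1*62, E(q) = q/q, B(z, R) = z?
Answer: -67/17 ≈ -3.9412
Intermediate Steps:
E(q) = 1
X = -50 (X = 12 - 62 = -50)
T(N) = -50/N
T(17) - E(B(-11, -8)/W(2)) = -50/17 - 1*1 = -50*1/17 - 1 = -50/17 - 1 = -67/17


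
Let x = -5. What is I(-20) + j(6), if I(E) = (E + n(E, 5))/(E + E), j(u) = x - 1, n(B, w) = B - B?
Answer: -11/2 ≈ -5.5000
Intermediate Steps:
n(B, w) = 0
j(u) = -6 (j(u) = -5 - 1 = -6)
I(E) = ½ (I(E) = (E + 0)/(E + E) = E/((2*E)) = E*(1/(2*E)) = ½)
I(-20) + j(6) = ½ - 6 = -11/2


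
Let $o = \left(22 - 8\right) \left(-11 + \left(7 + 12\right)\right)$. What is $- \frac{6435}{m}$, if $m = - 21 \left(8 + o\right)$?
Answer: $\frac{143}{56} \approx 2.5536$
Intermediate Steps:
$o = 112$ ($o = 14 \left(-11 + 19\right) = 14 \cdot 8 = 112$)
$m = -2520$ ($m = - 21 \left(8 + 112\right) = \left(-21\right) 120 = -2520$)
$- \frac{6435}{m} = - \frac{6435}{-2520} = \left(-6435\right) \left(- \frac{1}{2520}\right) = \frac{143}{56}$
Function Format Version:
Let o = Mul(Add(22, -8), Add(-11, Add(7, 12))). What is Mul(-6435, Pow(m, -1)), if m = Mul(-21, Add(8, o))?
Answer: Rational(143, 56) ≈ 2.5536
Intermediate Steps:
o = 112 (o = Mul(14, Add(-11, 19)) = Mul(14, 8) = 112)
m = -2520 (m = Mul(-21, Add(8, 112)) = Mul(-21, 120) = -2520)
Mul(-6435, Pow(m, -1)) = Mul(-6435, Pow(-2520, -1)) = Mul(-6435, Rational(-1, 2520)) = Rational(143, 56)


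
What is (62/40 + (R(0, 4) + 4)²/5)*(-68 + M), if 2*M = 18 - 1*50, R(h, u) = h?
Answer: -399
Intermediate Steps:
M = -16 (M = (18 - 1*50)/2 = (18 - 50)/2 = (½)*(-32) = -16)
(62/40 + (R(0, 4) + 4)²/5)*(-68 + M) = (62/40 + (0 + 4)²/5)*(-68 - 16) = (62*(1/40) + 4²*(⅕))*(-84) = (31/20 + 16*(⅕))*(-84) = (31/20 + 16/5)*(-84) = (19/4)*(-84) = -399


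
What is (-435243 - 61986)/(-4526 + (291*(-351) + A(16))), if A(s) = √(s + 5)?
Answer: 53037925743/11377848868 + 497229*√21/11377848868 ≈ 4.6617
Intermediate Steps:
A(s) = √(5 + s)
(-435243 - 61986)/(-4526 + (291*(-351) + A(16))) = (-435243 - 61986)/(-4526 + (291*(-351) + √(5 + 16))) = -497229/(-4526 + (-102141 + √21)) = -497229/(-106667 + √21)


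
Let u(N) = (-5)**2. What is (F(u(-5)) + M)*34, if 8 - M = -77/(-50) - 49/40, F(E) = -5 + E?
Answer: 94129/100 ≈ 941.29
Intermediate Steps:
u(N) = 25
M = 1537/200 (M = 8 - (-77/(-50) - 49/40) = 8 - (-77*(-1/50) - 49*1/40) = 8 - (77/50 - 49/40) = 8 - 1*63/200 = 8 - 63/200 = 1537/200 ≈ 7.6850)
(F(u(-5)) + M)*34 = ((-5 + 25) + 1537/200)*34 = (20 + 1537/200)*34 = (5537/200)*34 = 94129/100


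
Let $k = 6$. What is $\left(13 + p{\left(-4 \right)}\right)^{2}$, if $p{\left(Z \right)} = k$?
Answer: $361$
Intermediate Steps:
$p{\left(Z \right)} = 6$
$\left(13 + p{\left(-4 \right)}\right)^{2} = \left(13 + 6\right)^{2} = 19^{2} = 361$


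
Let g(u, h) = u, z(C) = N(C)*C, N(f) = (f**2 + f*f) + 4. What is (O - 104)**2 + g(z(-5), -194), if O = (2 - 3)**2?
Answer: 10339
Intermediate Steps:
N(f) = 4 + 2*f**2 (N(f) = (f**2 + f**2) + 4 = 2*f**2 + 4 = 4 + 2*f**2)
z(C) = C*(4 + 2*C**2) (z(C) = (4 + 2*C**2)*C = C*(4 + 2*C**2))
O = 1 (O = (-1)**2 = 1)
(O - 104)**2 + g(z(-5), -194) = (1 - 104)**2 + 2*(-5)*(2 + (-5)**2) = (-103)**2 + 2*(-5)*(2 + 25) = 10609 + 2*(-5)*27 = 10609 - 270 = 10339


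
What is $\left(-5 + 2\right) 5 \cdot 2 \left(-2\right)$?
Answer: $60$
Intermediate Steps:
$\left(-5 + 2\right) 5 \cdot 2 \left(-2\right) = - 3 \cdot 10 \left(-2\right) = \left(-3\right) \left(-20\right) = 60$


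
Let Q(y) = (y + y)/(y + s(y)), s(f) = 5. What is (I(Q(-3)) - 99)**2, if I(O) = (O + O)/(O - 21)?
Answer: 156025/16 ≈ 9751.6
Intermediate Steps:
Q(y) = 2*y/(5 + y) (Q(y) = (y + y)/(y + 5) = (2*y)/(5 + y) = 2*y/(5 + y))
I(O) = 2*O/(-21 + O) (I(O) = (2*O)/(-21 + O) = 2*O/(-21 + O))
(I(Q(-3)) - 99)**2 = (2*(2*(-3)/(5 - 3))/(-21 + 2*(-3)/(5 - 3)) - 99)**2 = (2*(2*(-3)/2)/(-21 + 2*(-3)/2) - 99)**2 = (2*(2*(-3)*(1/2))/(-21 + 2*(-3)*(1/2)) - 99)**2 = (2*(-3)/(-21 - 3) - 99)**2 = (2*(-3)/(-24) - 99)**2 = (2*(-3)*(-1/24) - 99)**2 = (1/4 - 99)**2 = (-395/4)**2 = 156025/16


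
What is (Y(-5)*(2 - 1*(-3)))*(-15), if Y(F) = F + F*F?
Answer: -1500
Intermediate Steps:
Y(F) = F + F²
(Y(-5)*(2 - 1*(-3)))*(-15) = ((-5*(1 - 5))*(2 - 1*(-3)))*(-15) = ((-5*(-4))*(2 + 3))*(-15) = (20*5)*(-15) = 100*(-15) = -1500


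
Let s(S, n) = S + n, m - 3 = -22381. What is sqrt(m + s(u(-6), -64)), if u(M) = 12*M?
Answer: I*sqrt(22514) ≈ 150.05*I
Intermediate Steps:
m = -22378 (m = 3 - 22381 = -22378)
sqrt(m + s(u(-6), -64)) = sqrt(-22378 + (12*(-6) - 64)) = sqrt(-22378 + (-72 - 64)) = sqrt(-22378 - 136) = sqrt(-22514) = I*sqrt(22514)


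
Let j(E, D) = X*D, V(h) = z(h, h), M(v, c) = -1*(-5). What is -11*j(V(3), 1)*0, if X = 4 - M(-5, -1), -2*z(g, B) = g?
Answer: 0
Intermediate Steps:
z(g, B) = -g/2
M(v, c) = 5
V(h) = -h/2
X = -1 (X = 4 - 1*5 = 4 - 5 = -1)
j(E, D) = -D
-11*j(V(3), 1)*0 = -(-11)*0 = -11*(-1)*0 = 11*0 = 0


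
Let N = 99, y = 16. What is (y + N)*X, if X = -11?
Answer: -1265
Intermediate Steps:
(y + N)*X = (16 + 99)*(-11) = 115*(-11) = -1265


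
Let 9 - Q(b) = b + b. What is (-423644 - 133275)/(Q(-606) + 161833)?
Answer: -556919/163054 ≈ -3.4156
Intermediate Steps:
Q(b) = 9 - 2*b (Q(b) = 9 - (b + b) = 9 - 2*b)
(-423644 - 133275)/(Q(-606) + 161833) = (-423644 - 133275)/((9 - 2*(-606)) + 161833) = -556919/((9 + 1212) + 161833) = -556919/(1221 + 161833) = -556919/163054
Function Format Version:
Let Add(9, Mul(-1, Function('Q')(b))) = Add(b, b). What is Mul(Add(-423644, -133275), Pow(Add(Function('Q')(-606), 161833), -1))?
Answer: Rational(-556919, 163054) ≈ -3.4156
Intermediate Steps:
Function('Q')(b) = Add(9, Mul(-2, b)) (Function('Q')(b) = Add(9, Mul(-1, Add(b, b))) = Add(9, Mul(-1, Mul(2, b))) = Add(9, Mul(-2, b)))
Mul(Add(-423644, -133275), Pow(Add(Function('Q')(-606), 161833), -1)) = Mul(Add(-423644, -133275), Pow(Add(Add(9, Mul(-2, -606)), 161833), -1)) = Mul(-556919, Pow(Add(Add(9, 1212), 161833), -1)) = Mul(-556919, Pow(Add(1221, 161833), -1)) = Mul(-556919, Pow(163054, -1)) = Mul(-556919, Rational(1, 163054)) = Rational(-556919, 163054)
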